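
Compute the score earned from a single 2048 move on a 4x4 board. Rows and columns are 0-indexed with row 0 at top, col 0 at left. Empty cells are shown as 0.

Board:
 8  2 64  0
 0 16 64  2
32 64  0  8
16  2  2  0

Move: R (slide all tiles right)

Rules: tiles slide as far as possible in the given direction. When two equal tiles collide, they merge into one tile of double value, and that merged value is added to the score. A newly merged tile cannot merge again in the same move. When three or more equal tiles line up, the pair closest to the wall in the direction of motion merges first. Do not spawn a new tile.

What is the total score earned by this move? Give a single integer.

Answer: 4

Derivation:
Slide right:
row 0: [8, 2, 64, 0] -> [0, 8, 2, 64]  score +0 (running 0)
row 1: [0, 16, 64, 2] -> [0, 16, 64, 2]  score +0 (running 0)
row 2: [32, 64, 0, 8] -> [0, 32, 64, 8]  score +0 (running 0)
row 3: [16, 2, 2, 0] -> [0, 0, 16, 4]  score +4 (running 4)
Board after move:
 0  8  2 64
 0 16 64  2
 0 32 64  8
 0  0 16  4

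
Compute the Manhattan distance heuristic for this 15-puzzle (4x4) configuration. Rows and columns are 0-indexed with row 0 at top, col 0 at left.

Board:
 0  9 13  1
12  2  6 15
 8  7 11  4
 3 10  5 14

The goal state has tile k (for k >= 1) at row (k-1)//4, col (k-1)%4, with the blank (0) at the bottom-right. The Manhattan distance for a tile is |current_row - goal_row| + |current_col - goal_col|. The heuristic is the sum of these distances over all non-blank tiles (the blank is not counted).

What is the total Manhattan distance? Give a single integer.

Answer: 40

Derivation:
Tile 9: at (0,1), goal (2,0), distance |0-2|+|1-0| = 3
Tile 13: at (0,2), goal (3,0), distance |0-3|+|2-0| = 5
Tile 1: at (0,3), goal (0,0), distance |0-0|+|3-0| = 3
Tile 12: at (1,0), goal (2,3), distance |1-2|+|0-3| = 4
Tile 2: at (1,1), goal (0,1), distance |1-0|+|1-1| = 1
Tile 6: at (1,2), goal (1,1), distance |1-1|+|2-1| = 1
Tile 15: at (1,3), goal (3,2), distance |1-3|+|3-2| = 3
Tile 8: at (2,0), goal (1,3), distance |2-1|+|0-3| = 4
Tile 7: at (2,1), goal (1,2), distance |2-1|+|1-2| = 2
Tile 11: at (2,2), goal (2,2), distance |2-2|+|2-2| = 0
Tile 4: at (2,3), goal (0,3), distance |2-0|+|3-3| = 2
Tile 3: at (3,0), goal (0,2), distance |3-0|+|0-2| = 5
Tile 10: at (3,1), goal (2,1), distance |3-2|+|1-1| = 1
Tile 5: at (3,2), goal (1,0), distance |3-1|+|2-0| = 4
Tile 14: at (3,3), goal (3,1), distance |3-3|+|3-1| = 2
Sum: 3 + 5 + 3 + 4 + 1 + 1 + 3 + 4 + 2 + 0 + 2 + 5 + 1 + 4 + 2 = 40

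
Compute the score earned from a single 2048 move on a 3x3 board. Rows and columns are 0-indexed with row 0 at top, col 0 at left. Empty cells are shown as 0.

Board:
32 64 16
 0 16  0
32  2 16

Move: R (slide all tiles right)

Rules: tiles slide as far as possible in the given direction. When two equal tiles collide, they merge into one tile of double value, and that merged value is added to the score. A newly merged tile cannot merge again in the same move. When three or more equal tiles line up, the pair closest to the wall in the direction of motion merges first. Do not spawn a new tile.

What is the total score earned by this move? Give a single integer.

Answer: 0

Derivation:
Slide right:
row 0: [32, 64, 16] -> [32, 64, 16]  score +0 (running 0)
row 1: [0, 16, 0] -> [0, 0, 16]  score +0 (running 0)
row 2: [32, 2, 16] -> [32, 2, 16]  score +0 (running 0)
Board after move:
32 64 16
 0  0 16
32  2 16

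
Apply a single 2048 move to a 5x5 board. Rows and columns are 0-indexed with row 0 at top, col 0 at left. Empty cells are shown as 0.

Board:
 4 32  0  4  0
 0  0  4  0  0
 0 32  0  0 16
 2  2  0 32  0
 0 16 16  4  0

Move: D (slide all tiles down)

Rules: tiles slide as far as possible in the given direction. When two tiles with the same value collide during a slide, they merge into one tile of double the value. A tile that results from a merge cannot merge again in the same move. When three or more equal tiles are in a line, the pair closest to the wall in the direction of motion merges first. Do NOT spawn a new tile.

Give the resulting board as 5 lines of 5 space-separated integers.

Slide down:
col 0: [4, 0, 0, 2, 0] -> [0, 0, 0, 4, 2]
col 1: [32, 0, 32, 2, 16] -> [0, 0, 64, 2, 16]
col 2: [0, 4, 0, 0, 16] -> [0, 0, 0, 4, 16]
col 3: [4, 0, 0, 32, 4] -> [0, 0, 4, 32, 4]
col 4: [0, 0, 16, 0, 0] -> [0, 0, 0, 0, 16]

Answer:  0  0  0  0  0
 0  0  0  0  0
 0 64  0  4  0
 4  2  4 32  0
 2 16 16  4 16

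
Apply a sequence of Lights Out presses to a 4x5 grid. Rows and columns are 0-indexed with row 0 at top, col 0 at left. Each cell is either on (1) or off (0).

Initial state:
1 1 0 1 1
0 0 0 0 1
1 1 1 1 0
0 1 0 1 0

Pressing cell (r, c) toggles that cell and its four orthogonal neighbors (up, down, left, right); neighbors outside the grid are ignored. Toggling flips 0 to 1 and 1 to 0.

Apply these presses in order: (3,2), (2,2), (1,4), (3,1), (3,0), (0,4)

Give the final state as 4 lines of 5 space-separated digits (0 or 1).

Answer: 1 1 0 0 1
0 0 1 1 1
0 1 1 0 1
0 0 1 0 0

Derivation:
After press 1 at (3,2):
1 1 0 1 1
0 0 0 0 1
1 1 0 1 0
0 0 1 0 0

After press 2 at (2,2):
1 1 0 1 1
0 0 1 0 1
1 0 1 0 0
0 0 0 0 0

After press 3 at (1,4):
1 1 0 1 0
0 0 1 1 0
1 0 1 0 1
0 0 0 0 0

After press 4 at (3,1):
1 1 0 1 0
0 0 1 1 0
1 1 1 0 1
1 1 1 0 0

After press 5 at (3,0):
1 1 0 1 0
0 0 1 1 0
0 1 1 0 1
0 0 1 0 0

After press 6 at (0,4):
1 1 0 0 1
0 0 1 1 1
0 1 1 0 1
0 0 1 0 0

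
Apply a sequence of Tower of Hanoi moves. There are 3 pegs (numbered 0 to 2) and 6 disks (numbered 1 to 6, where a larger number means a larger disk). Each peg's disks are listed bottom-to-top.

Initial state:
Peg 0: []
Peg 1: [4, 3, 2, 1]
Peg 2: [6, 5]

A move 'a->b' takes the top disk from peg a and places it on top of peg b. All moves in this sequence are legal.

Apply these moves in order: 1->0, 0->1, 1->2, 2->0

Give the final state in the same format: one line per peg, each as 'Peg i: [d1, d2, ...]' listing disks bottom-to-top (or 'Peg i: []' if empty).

Answer: Peg 0: [1]
Peg 1: [4, 3, 2]
Peg 2: [6, 5]

Derivation:
After move 1 (1->0):
Peg 0: [1]
Peg 1: [4, 3, 2]
Peg 2: [6, 5]

After move 2 (0->1):
Peg 0: []
Peg 1: [4, 3, 2, 1]
Peg 2: [6, 5]

After move 3 (1->2):
Peg 0: []
Peg 1: [4, 3, 2]
Peg 2: [6, 5, 1]

After move 4 (2->0):
Peg 0: [1]
Peg 1: [4, 3, 2]
Peg 2: [6, 5]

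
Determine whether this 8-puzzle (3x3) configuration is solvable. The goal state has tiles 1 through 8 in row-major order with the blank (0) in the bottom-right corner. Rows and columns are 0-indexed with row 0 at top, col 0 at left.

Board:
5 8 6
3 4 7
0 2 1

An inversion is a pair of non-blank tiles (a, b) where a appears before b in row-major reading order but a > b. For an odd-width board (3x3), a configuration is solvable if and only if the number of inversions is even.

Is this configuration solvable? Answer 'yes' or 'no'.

Answer: no

Derivation:
Inversions (pairs i<j in row-major order where tile[i] > tile[j] > 0): 21
21 is odd, so the puzzle is not solvable.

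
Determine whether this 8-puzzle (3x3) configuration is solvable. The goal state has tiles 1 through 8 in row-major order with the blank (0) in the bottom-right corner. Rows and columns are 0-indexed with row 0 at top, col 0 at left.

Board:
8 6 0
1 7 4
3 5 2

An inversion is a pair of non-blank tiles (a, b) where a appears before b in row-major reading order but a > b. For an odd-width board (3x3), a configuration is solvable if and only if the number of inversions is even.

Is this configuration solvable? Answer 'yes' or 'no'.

Inversions (pairs i<j in row-major order where tile[i] > tile[j] > 0): 20
20 is even, so the puzzle is solvable.

Answer: yes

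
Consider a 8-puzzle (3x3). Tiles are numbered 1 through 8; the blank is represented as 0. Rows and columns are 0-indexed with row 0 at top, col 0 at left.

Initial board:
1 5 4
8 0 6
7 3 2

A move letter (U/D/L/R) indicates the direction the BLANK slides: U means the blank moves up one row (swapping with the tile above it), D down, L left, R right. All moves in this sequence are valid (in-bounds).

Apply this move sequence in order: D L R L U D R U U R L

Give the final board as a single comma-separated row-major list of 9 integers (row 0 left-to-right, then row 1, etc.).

After move 1 (D):
1 5 4
8 3 6
7 0 2

After move 2 (L):
1 5 4
8 3 6
0 7 2

After move 3 (R):
1 5 4
8 3 6
7 0 2

After move 4 (L):
1 5 4
8 3 6
0 7 2

After move 5 (U):
1 5 4
0 3 6
8 7 2

After move 6 (D):
1 5 4
8 3 6
0 7 2

After move 7 (R):
1 5 4
8 3 6
7 0 2

After move 8 (U):
1 5 4
8 0 6
7 3 2

After move 9 (U):
1 0 4
8 5 6
7 3 2

After move 10 (R):
1 4 0
8 5 6
7 3 2

After move 11 (L):
1 0 4
8 5 6
7 3 2

Answer: 1, 0, 4, 8, 5, 6, 7, 3, 2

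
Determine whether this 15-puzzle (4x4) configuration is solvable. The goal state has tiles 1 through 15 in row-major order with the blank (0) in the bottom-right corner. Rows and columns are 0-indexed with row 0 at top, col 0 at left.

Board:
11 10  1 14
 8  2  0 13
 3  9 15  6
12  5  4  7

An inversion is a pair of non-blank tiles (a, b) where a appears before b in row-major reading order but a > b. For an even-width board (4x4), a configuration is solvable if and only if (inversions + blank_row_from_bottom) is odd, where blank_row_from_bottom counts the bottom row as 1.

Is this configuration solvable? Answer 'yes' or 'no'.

Answer: no

Derivation:
Inversions: 57
Blank is in row 1 (0-indexed from top), which is row 3 counting from the bottom (bottom = 1).
57 + 3 = 60, which is even, so the puzzle is not solvable.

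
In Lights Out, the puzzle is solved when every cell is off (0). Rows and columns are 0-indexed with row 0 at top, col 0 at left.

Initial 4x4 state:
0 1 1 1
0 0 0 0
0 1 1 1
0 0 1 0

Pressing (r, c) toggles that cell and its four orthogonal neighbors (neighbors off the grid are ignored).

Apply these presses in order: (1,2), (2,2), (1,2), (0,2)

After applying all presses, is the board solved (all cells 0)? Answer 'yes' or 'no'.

After press 1 at (1,2):
0 1 0 1
0 1 1 1
0 1 0 1
0 0 1 0

After press 2 at (2,2):
0 1 0 1
0 1 0 1
0 0 1 0
0 0 0 0

After press 3 at (1,2):
0 1 1 1
0 0 1 0
0 0 0 0
0 0 0 0

After press 4 at (0,2):
0 0 0 0
0 0 0 0
0 0 0 0
0 0 0 0

Lights still on: 0

Answer: yes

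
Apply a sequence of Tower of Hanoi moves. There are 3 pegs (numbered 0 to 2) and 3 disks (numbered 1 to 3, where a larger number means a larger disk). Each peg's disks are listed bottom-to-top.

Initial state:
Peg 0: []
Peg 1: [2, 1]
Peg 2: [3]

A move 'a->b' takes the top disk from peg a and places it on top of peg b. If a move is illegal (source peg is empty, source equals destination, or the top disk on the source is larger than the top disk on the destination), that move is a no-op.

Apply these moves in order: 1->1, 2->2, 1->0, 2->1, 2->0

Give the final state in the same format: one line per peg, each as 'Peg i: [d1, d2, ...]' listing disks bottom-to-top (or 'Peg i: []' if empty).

After move 1 (1->1):
Peg 0: []
Peg 1: [2, 1]
Peg 2: [3]

After move 2 (2->2):
Peg 0: []
Peg 1: [2, 1]
Peg 2: [3]

After move 3 (1->0):
Peg 0: [1]
Peg 1: [2]
Peg 2: [3]

After move 4 (2->1):
Peg 0: [1]
Peg 1: [2]
Peg 2: [3]

After move 5 (2->0):
Peg 0: [1]
Peg 1: [2]
Peg 2: [3]

Answer: Peg 0: [1]
Peg 1: [2]
Peg 2: [3]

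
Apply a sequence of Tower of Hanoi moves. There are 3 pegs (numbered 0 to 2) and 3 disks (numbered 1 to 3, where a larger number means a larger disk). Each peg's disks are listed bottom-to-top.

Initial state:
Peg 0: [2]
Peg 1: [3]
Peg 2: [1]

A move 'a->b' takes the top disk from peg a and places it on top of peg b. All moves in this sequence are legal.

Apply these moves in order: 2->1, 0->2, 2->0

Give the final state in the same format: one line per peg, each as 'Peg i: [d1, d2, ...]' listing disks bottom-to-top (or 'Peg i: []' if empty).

After move 1 (2->1):
Peg 0: [2]
Peg 1: [3, 1]
Peg 2: []

After move 2 (0->2):
Peg 0: []
Peg 1: [3, 1]
Peg 2: [2]

After move 3 (2->0):
Peg 0: [2]
Peg 1: [3, 1]
Peg 2: []

Answer: Peg 0: [2]
Peg 1: [3, 1]
Peg 2: []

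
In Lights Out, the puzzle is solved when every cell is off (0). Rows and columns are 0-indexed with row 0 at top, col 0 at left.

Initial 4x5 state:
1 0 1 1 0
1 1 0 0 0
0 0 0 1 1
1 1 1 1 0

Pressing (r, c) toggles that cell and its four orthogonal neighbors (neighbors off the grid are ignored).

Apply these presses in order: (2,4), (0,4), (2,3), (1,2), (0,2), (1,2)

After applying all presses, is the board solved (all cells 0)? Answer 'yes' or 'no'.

Answer: no

Derivation:
After press 1 at (2,4):
1 0 1 1 0
1 1 0 0 1
0 0 0 0 0
1 1 1 1 1

After press 2 at (0,4):
1 0 1 0 1
1 1 0 0 0
0 0 0 0 0
1 1 1 1 1

After press 3 at (2,3):
1 0 1 0 1
1 1 0 1 0
0 0 1 1 1
1 1 1 0 1

After press 4 at (1,2):
1 0 0 0 1
1 0 1 0 0
0 0 0 1 1
1 1 1 0 1

After press 5 at (0,2):
1 1 1 1 1
1 0 0 0 0
0 0 0 1 1
1 1 1 0 1

After press 6 at (1,2):
1 1 0 1 1
1 1 1 1 0
0 0 1 1 1
1 1 1 0 1

Lights still on: 15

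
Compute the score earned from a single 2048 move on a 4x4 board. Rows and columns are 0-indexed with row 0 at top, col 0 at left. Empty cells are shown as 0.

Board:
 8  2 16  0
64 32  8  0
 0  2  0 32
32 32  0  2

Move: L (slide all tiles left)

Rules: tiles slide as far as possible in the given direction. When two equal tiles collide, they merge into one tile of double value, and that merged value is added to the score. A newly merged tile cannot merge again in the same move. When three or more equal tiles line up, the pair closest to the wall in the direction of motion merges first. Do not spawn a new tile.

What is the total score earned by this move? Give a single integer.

Answer: 64

Derivation:
Slide left:
row 0: [8, 2, 16, 0] -> [8, 2, 16, 0]  score +0 (running 0)
row 1: [64, 32, 8, 0] -> [64, 32, 8, 0]  score +0 (running 0)
row 2: [0, 2, 0, 32] -> [2, 32, 0, 0]  score +0 (running 0)
row 3: [32, 32, 0, 2] -> [64, 2, 0, 0]  score +64 (running 64)
Board after move:
 8  2 16  0
64 32  8  0
 2 32  0  0
64  2  0  0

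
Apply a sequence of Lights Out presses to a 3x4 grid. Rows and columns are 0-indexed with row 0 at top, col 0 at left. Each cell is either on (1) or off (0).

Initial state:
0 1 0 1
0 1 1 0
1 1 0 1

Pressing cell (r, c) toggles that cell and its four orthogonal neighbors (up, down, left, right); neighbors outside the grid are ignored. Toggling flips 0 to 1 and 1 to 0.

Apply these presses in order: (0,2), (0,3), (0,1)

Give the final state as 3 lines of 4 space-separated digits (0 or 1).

After press 1 at (0,2):
0 0 1 0
0 1 0 0
1 1 0 1

After press 2 at (0,3):
0 0 0 1
0 1 0 1
1 1 0 1

After press 3 at (0,1):
1 1 1 1
0 0 0 1
1 1 0 1

Answer: 1 1 1 1
0 0 0 1
1 1 0 1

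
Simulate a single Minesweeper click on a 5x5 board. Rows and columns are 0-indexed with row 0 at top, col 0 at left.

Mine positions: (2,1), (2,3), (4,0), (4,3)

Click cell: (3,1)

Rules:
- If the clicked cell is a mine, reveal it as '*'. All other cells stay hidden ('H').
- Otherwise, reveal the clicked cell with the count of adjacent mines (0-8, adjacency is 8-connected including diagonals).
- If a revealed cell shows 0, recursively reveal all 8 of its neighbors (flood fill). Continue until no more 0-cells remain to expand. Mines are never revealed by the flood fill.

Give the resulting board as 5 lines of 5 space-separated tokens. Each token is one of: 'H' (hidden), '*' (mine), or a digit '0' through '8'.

H H H H H
H H H H H
H H H H H
H 2 H H H
H H H H H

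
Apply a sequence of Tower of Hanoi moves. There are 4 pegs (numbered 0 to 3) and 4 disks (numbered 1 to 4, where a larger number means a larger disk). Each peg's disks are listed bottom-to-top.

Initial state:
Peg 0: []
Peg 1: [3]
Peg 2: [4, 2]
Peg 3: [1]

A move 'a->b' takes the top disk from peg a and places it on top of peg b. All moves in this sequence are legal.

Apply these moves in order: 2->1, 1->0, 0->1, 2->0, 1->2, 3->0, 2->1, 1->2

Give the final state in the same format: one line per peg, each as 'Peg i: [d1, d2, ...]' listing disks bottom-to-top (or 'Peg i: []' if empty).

Answer: Peg 0: [4, 1]
Peg 1: [3]
Peg 2: [2]
Peg 3: []

Derivation:
After move 1 (2->1):
Peg 0: []
Peg 1: [3, 2]
Peg 2: [4]
Peg 3: [1]

After move 2 (1->0):
Peg 0: [2]
Peg 1: [3]
Peg 2: [4]
Peg 3: [1]

After move 3 (0->1):
Peg 0: []
Peg 1: [3, 2]
Peg 2: [4]
Peg 3: [1]

After move 4 (2->0):
Peg 0: [4]
Peg 1: [3, 2]
Peg 2: []
Peg 3: [1]

After move 5 (1->2):
Peg 0: [4]
Peg 1: [3]
Peg 2: [2]
Peg 3: [1]

After move 6 (3->0):
Peg 0: [4, 1]
Peg 1: [3]
Peg 2: [2]
Peg 3: []

After move 7 (2->1):
Peg 0: [4, 1]
Peg 1: [3, 2]
Peg 2: []
Peg 3: []

After move 8 (1->2):
Peg 0: [4, 1]
Peg 1: [3]
Peg 2: [2]
Peg 3: []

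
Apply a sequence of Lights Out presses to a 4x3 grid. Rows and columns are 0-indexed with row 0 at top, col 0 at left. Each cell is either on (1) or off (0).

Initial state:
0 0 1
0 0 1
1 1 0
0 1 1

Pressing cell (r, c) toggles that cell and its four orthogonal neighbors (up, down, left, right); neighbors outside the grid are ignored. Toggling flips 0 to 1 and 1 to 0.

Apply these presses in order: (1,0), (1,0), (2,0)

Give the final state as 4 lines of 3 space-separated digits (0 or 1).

Answer: 0 0 1
1 0 1
0 0 0
1 1 1

Derivation:
After press 1 at (1,0):
1 0 1
1 1 1
0 1 0
0 1 1

After press 2 at (1,0):
0 0 1
0 0 1
1 1 0
0 1 1

After press 3 at (2,0):
0 0 1
1 0 1
0 0 0
1 1 1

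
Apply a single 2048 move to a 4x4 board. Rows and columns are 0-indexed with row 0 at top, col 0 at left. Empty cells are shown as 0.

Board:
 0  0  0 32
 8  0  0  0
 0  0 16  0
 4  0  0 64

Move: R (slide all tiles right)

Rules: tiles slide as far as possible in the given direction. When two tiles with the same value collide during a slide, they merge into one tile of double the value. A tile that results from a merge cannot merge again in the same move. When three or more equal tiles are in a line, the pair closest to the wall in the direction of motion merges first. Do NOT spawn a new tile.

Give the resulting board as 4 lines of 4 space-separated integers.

Slide right:
row 0: [0, 0, 0, 32] -> [0, 0, 0, 32]
row 1: [8, 0, 0, 0] -> [0, 0, 0, 8]
row 2: [0, 0, 16, 0] -> [0, 0, 0, 16]
row 3: [4, 0, 0, 64] -> [0, 0, 4, 64]

Answer:  0  0  0 32
 0  0  0  8
 0  0  0 16
 0  0  4 64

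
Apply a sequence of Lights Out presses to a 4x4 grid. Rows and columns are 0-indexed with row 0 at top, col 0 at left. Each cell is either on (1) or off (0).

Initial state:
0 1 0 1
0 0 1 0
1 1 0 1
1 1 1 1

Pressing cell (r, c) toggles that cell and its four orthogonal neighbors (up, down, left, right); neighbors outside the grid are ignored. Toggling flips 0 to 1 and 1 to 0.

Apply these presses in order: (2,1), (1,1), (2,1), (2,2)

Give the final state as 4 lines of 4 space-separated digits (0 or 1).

Answer: 0 0 0 1
1 1 1 0
1 1 1 0
1 1 0 1

Derivation:
After press 1 at (2,1):
0 1 0 1
0 1 1 0
0 0 1 1
1 0 1 1

After press 2 at (1,1):
0 0 0 1
1 0 0 0
0 1 1 1
1 0 1 1

After press 3 at (2,1):
0 0 0 1
1 1 0 0
1 0 0 1
1 1 1 1

After press 4 at (2,2):
0 0 0 1
1 1 1 0
1 1 1 0
1 1 0 1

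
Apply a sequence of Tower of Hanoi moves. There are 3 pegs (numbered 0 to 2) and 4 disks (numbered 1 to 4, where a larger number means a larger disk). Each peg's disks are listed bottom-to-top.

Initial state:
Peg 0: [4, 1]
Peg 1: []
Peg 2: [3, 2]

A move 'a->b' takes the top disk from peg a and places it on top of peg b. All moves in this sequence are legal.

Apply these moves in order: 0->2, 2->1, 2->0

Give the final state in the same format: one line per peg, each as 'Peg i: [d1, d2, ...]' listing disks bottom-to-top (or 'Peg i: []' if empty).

Answer: Peg 0: [4, 2]
Peg 1: [1]
Peg 2: [3]

Derivation:
After move 1 (0->2):
Peg 0: [4]
Peg 1: []
Peg 2: [3, 2, 1]

After move 2 (2->1):
Peg 0: [4]
Peg 1: [1]
Peg 2: [3, 2]

After move 3 (2->0):
Peg 0: [4, 2]
Peg 1: [1]
Peg 2: [3]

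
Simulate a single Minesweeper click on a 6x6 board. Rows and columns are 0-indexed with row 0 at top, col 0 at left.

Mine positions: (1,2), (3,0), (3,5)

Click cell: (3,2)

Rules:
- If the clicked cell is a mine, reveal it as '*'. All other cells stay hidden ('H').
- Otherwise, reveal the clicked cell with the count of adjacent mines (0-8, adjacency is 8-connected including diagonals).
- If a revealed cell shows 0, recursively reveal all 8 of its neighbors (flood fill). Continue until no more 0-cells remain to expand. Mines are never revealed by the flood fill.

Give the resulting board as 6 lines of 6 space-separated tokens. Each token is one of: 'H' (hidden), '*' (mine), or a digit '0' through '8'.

H H H H H H
H H H H H H
H 2 1 1 1 H
H 1 0 0 1 H
1 1 0 0 1 1
0 0 0 0 0 0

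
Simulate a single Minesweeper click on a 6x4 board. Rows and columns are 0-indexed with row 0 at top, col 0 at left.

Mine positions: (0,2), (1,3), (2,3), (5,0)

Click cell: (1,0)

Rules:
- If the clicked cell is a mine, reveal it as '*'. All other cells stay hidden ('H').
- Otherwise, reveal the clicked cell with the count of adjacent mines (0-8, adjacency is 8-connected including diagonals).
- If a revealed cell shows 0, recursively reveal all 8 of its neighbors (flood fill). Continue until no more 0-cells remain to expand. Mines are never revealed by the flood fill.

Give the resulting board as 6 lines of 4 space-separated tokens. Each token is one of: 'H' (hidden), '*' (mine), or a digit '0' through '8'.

0 1 H H
0 1 3 H
0 0 2 H
0 0 1 1
1 1 0 0
H 1 0 0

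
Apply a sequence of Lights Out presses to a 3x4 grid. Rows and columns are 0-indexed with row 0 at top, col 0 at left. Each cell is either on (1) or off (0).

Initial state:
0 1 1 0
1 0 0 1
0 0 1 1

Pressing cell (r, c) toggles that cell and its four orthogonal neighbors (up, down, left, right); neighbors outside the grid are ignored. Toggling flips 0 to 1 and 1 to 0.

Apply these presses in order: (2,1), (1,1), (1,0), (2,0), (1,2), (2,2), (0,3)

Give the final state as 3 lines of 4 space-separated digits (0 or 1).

After press 1 at (2,1):
0 1 1 0
1 1 0 1
1 1 0 1

After press 2 at (1,1):
0 0 1 0
0 0 1 1
1 0 0 1

After press 3 at (1,0):
1 0 1 0
1 1 1 1
0 0 0 1

After press 4 at (2,0):
1 0 1 0
0 1 1 1
1 1 0 1

After press 5 at (1,2):
1 0 0 0
0 0 0 0
1 1 1 1

After press 6 at (2,2):
1 0 0 0
0 0 1 0
1 0 0 0

After press 7 at (0,3):
1 0 1 1
0 0 1 1
1 0 0 0

Answer: 1 0 1 1
0 0 1 1
1 0 0 0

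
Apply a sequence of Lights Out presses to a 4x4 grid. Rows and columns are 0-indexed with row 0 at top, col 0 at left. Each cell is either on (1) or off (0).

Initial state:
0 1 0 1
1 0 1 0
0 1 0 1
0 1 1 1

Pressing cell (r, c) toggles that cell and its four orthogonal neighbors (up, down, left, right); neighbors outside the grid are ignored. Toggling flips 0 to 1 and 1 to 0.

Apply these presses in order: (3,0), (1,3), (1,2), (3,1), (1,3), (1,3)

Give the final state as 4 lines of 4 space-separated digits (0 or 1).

After press 1 at (3,0):
0 1 0 1
1 0 1 0
1 1 0 1
1 0 1 1

After press 2 at (1,3):
0 1 0 0
1 0 0 1
1 1 0 0
1 0 1 1

After press 3 at (1,2):
0 1 1 0
1 1 1 0
1 1 1 0
1 0 1 1

After press 4 at (3,1):
0 1 1 0
1 1 1 0
1 0 1 0
0 1 0 1

After press 5 at (1,3):
0 1 1 1
1 1 0 1
1 0 1 1
0 1 0 1

After press 6 at (1,3):
0 1 1 0
1 1 1 0
1 0 1 0
0 1 0 1

Answer: 0 1 1 0
1 1 1 0
1 0 1 0
0 1 0 1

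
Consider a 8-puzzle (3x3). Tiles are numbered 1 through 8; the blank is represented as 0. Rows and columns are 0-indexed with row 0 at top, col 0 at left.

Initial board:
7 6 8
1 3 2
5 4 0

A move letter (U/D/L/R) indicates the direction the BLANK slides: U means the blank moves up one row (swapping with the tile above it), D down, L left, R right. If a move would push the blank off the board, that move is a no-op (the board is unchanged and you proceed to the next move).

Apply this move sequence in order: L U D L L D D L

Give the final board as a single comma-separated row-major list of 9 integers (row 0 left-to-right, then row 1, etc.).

After move 1 (L):
7 6 8
1 3 2
5 0 4

After move 2 (U):
7 6 8
1 0 2
5 3 4

After move 3 (D):
7 6 8
1 3 2
5 0 4

After move 4 (L):
7 6 8
1 3 2
0 5 4

After move 5 (L):
7 6 8
1 3 2
0 5 4

After move 6 (D):
7 6 8
1 3 2
0 5 4

After move 7 (D):
7 6 8
1 3 2
0 5 4

After move 8 (L):
7 6 8
1 3 2
0 5 4

Answer: 7, 6, 8, 1, 3, 2, 0, 5, 4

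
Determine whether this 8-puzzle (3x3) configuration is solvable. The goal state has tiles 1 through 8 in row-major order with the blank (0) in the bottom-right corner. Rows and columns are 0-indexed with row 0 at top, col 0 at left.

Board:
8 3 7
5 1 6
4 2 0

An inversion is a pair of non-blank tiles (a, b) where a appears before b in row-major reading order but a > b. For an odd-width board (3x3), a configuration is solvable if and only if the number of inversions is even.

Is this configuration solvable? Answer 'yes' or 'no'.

Answer: yes

Derivation:
Inversions (pairs i<j in row-major order where tile[i] > tile[j] > 0): 20
20 is even, so the puzzle is solvable.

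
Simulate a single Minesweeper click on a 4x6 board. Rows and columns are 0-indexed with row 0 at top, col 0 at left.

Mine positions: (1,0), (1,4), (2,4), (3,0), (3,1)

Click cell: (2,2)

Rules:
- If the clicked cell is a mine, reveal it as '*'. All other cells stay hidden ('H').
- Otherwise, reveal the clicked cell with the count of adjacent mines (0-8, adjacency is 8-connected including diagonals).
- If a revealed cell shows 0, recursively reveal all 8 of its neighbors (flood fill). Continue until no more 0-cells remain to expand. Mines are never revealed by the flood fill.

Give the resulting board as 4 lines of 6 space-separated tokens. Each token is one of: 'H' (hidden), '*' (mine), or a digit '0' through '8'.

H H H H H H
H H H H H H
H H 1 H H H
H H H H H H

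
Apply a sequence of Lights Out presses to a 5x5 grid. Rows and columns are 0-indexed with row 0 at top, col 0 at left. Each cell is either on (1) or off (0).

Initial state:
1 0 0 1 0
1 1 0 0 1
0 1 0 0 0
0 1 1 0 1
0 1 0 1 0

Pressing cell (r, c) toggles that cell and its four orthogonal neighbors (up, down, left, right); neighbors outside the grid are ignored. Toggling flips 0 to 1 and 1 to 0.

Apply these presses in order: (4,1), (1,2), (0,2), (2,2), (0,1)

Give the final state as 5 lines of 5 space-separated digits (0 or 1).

After press 1 at (4,1):
1 0 0 1 0
1 1 0 0 1
0 1 0 0 0
0 0 1 0 1
1 0 1 1 0

After press 2 at (1,2):
1 0 1 1 0
1 0 1 1 1
0 1 1 0 0
0 0 1 0 1
1 0 1 1 0

After press 3 at (0,2):
1 1 0 0 0
1 0 0 1 1
0 1 1 0 0
0 0 1 0 1
1 0 1 1 0

After press 4 at (2,2):
1 1 0 0 0
1 0 1 1 1
0 0 0 1 0
0 0 0 0 1
1 0 1 1 0

After press 5 at (0,1):
0 0 1 0 0
1 1 1 1 1
0 0 0 1 0
0 0 0 0 1
1 0 1 1 0

Answer: 0 0 1 0 0
1 1 1 1 1
0 0 0 1 0
0 0 0 0 1
1 0 1 1 0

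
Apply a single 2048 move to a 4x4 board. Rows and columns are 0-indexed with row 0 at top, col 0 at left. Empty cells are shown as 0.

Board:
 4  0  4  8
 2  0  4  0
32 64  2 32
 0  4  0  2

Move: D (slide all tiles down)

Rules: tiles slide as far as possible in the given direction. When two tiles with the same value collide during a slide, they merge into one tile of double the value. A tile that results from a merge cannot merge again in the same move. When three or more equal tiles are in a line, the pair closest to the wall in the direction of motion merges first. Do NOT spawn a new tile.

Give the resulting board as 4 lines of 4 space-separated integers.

Answer:  0  0  0  0
 4  0  0  8
 2 64  8 32
32  4  2  2

Derivation:
Slide down:
col 0: [4, 2, 32, 0] -> [0, 4, 2, 32]
col 1: [0, 0, 64, 4] -> [0, 0, 64, 4]
col 2: [4, 4, 2, 0] -> [0, 0, 8, 2]
col 3: [8, 0, 32, 2] -> [0, 8, 32, 2]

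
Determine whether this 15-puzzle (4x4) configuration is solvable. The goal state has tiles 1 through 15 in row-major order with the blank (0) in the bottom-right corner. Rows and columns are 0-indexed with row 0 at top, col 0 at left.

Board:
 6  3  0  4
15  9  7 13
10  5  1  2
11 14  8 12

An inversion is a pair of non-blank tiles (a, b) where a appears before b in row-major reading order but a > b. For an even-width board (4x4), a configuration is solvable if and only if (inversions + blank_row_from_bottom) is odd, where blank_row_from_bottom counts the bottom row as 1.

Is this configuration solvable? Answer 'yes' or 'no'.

Answer: no

Derivation:
Inversions: 44
Blank is in row 0 (0-indexed from top), which is row 4 counting from the bottom (bottom = 1).
44 + 4 = 48, which is even, so the puzzle is not solvable.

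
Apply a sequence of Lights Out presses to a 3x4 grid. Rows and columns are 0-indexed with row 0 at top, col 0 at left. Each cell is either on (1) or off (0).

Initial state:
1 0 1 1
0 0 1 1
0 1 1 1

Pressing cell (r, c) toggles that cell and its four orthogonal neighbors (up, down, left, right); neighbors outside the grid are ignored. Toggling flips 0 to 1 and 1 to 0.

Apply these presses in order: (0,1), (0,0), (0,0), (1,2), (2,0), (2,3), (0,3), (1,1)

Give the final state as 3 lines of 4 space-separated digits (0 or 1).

After press 1 at (0,1):
0 1 0 1
0 1 1 1
0 1 1 1

After press 2 at (0,0):
1 0 0 1
1 1 1 1
0 1 1 1

After press 3 at (0,0):
0 1 0 1
0 1 1 1
0 1 1 1

After press 4 at (1,2):
0 1 1 1
0 0 0 0
0 1 0 1

After press 5 at (2,0):
0 1 1 1
1 0 0 0
1 0 0 1

After press 6 at (2,3):
0 1 1 1
1 0 0 1
1 0 1 0

After press 7 at (0,3):
0 1 0 0
1 0 0 0
1 0 1 0

After press 8 at (1,1):
0 0 0 0
0 1 1 0
1 1 1 0

Answer: 0 0 0 0
0 1 1 0
1 1 1 0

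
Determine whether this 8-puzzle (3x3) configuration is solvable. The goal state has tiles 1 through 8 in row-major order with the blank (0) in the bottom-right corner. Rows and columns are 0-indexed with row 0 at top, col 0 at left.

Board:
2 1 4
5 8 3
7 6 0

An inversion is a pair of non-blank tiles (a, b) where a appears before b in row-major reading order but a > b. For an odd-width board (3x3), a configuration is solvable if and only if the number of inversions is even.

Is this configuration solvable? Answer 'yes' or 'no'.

Answer: no

Derivation:
Inversions (pairs i<j in row-major order where tile[i] > tile[j] > 0): 7
7 is odd, so the puzzle is not solvable.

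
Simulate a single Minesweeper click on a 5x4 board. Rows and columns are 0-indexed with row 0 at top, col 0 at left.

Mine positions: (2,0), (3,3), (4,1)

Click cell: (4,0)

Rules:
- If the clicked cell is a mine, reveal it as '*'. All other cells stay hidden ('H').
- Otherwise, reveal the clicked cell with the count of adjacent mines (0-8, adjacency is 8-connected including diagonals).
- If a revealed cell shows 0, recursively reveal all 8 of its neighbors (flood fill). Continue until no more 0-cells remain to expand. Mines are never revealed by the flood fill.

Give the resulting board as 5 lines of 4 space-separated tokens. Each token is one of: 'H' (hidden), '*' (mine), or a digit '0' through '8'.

H H H H
H H H H
H H H H
H H H H
1 H H H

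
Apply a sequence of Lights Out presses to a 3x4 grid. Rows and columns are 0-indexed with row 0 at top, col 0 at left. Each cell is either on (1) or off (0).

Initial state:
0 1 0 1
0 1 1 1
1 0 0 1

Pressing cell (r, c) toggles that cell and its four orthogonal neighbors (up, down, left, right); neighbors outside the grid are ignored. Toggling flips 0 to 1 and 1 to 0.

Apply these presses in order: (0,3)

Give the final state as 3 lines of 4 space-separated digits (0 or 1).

After press 1 at (0,3):
0 1 1 0
0 1 1 0
1 0 0 1

Answer: 0 1 1 0
0 1 1 0
1 0 0 1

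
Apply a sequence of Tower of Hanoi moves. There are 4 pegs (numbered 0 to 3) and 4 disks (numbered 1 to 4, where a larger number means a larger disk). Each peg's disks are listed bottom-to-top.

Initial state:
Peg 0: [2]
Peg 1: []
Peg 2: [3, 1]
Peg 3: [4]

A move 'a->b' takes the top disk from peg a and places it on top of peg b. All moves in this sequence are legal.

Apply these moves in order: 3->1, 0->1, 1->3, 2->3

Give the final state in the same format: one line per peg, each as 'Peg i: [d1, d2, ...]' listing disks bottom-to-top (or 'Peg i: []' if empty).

After move 1 (3->1):
Peg 0: [2]
Peg 1: [4]
Peg 2: [3, 1]
Peg 3: []

After move 2 (0->1):
Peg 0: []
Peg 1: [4, 2]
Peg 2: [3, 1]
Peg 3: []

After move 3 (1->3):
Peg 0: []
Peg 1: [4]
Peg 2: [3, 1]
Peg 3: [2]

After move 4 (2->3):
Peg 0: []
Peg 1: [4]
Peg 2: [3]
Peg 3: [2, 1]

Answer: Peg 0: []
Peg 1: [4]
Peg 2: [3]
Peg 3: [2, 1]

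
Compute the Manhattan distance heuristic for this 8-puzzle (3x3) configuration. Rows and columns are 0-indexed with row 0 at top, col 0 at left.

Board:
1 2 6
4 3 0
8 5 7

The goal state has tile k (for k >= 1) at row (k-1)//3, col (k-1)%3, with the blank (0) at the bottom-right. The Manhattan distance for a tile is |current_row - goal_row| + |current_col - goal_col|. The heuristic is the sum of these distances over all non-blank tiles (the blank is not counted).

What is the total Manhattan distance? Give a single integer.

Answer: 7

Derivation:
Tile 1: at (0,0), goal (0,0), distance |0-0|+|0-0| = 0
Tile 2: at (0,1), goal (0,1), distance |0-0|+|1-1| = 0
Tile 6: at (0,2), goal (1,2), distance |0-1|+|2-2| = 1
Tile 4: at (1,0), goal (1,0), distance |1-1|+|0-0| = 0
Tile 3: at (1,1), goal (0,2), distance |1-0|+|1-2| = 2
Tile 8: at (2,0), goal (2,1), distance |2-2|+|0-1| = 1
Tile 5: at (2,1), goal (1,1), distance |2-1|+|1-1| = 1
Tile 7: at (2,2), goal (2,0), distance |2-2|+|2-0| = 2
Sum: 0 + 0 + 1 + 0 + 2 + 1 + 1 + 2 = 7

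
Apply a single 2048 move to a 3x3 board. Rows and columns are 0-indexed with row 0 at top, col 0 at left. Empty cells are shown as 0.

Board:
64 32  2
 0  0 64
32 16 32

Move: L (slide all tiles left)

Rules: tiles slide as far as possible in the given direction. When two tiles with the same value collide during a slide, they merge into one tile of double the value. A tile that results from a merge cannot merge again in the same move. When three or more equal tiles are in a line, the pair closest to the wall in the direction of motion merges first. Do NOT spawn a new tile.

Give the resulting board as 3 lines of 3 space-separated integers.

Slide left:
row 0: [64, 32, 2] -> [64, 32, 2]
row 1: [0, 0, 64] -> [64, 0, 0]
row 2: [32, 16, 32] -> [32, 16, 32]

Answer: 64 32  2
64  0  0
32 16 32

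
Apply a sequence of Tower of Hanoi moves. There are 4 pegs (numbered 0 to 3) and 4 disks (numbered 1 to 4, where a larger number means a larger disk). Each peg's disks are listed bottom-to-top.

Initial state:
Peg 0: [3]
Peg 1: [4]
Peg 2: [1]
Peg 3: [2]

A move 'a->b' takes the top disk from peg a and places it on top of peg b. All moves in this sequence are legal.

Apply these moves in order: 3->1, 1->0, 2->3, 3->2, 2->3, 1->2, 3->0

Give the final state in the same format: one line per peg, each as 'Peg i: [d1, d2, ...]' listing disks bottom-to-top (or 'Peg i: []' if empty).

After move 1 (3->1):
Peg 0: [3]
Peg 1: [4, 2]
Peg 2: [1]
Peg 3: []

After move 2 (1->0):
Peg 0: [3, 2]
Peg 1: [4]
Peg 2: [1]
Peg 3: []

After move 3 (2->3):
Peg 0: [3, 2]
Peg 1: [4]
Peg 2: []
Peg 3: [1]

After move 4 (3->2):
Peg 0: [3, 2]
Peg 1: [4]
Peg 2: [1]
Peg 3: []

After move 5 (2->3):
Peg 0: [3, 2]
Peg 1: [4]
Peg 2: []
Peg 3: [1]

After move 6 (1->2):
Peg 0: [3, 2]
Peg 1: []
Peg 2: [4]
Peg 3: [1]

After move 7 (3->0):
Peg 0: [3, 2, 1]
Peg 1: []
Peg 2: [4]
Peg 3: []

Answer: Peg 0: [3, 2, 1]
Peg 1: []
Peg 2: [4]
Peg 3: []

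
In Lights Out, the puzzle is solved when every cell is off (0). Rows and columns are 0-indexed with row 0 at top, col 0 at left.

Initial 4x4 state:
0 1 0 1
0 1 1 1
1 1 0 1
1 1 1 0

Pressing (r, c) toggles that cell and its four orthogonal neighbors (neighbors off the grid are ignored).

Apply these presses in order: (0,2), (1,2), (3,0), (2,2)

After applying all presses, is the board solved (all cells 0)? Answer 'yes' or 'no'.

After press 1 at (0,2):
0 0 1 0
0 1 0 1
1 1 0 1
1 1 1 0

After press 2 at (1,2):
0 0 0 0
0 0 1 0
1 1 1 1
1 1 1 0

After press 3 at (3,0):
0 0 0 0
0 0 1 0
0 1 1 1
0 0 1 0

After press 4 at (2,2):
0 0 0 0
0 0 0 0
0 0 0 0
0 0 0 0

Lights still on: 0

Answer: yes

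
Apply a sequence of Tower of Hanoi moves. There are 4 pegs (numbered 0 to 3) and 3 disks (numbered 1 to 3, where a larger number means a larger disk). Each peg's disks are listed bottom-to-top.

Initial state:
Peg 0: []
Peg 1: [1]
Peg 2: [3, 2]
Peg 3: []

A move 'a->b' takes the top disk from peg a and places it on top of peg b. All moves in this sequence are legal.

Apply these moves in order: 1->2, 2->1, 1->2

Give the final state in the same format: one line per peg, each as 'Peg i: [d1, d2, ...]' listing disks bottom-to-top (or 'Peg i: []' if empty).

After move 1 (1->2):
Peg 0: []
Peg 1: []
Peg 2: [3, 2, 1]
Peg 3: []

After move 2 (2->1):
Peg 0: []
Peg 1: [1]
Peg 2: [3, 2]
Peg 3: []

After move 3 (1->2):
Peg 0: []
Peg 1: []
Peg 2: [3, 2, 1]
Peg 3: []

Answer: Peg 0: []
Peg 1: []
Peg 2: [3, 2, 1]
Peg 3: []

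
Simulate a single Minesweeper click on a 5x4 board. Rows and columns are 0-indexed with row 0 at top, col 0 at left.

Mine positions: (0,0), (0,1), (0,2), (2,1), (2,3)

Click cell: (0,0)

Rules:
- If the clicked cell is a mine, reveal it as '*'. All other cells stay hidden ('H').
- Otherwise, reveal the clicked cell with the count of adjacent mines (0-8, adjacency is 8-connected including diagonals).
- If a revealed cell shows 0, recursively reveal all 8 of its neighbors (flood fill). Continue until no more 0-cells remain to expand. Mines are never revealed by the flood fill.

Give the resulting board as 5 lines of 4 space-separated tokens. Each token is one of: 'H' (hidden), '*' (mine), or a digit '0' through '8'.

* H H H
H H H H
H H H H
H H H H
H H H H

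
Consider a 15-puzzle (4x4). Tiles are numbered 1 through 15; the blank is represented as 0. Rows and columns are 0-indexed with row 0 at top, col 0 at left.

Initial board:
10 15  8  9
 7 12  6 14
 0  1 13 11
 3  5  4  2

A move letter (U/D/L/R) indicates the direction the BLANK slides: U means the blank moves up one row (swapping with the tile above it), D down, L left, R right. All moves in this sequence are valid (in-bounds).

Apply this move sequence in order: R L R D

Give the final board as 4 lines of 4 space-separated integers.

After move 1 (R):
10 15  8  9
 7 12  6 14
 1  0 13 11
 3  5  4  2

After move 2 (L):
10 15  8  9
 7 12  6 14
 0  1 13 11
 3  5  4  2

After move 3 (R):
10 15  8  9
 7 12  6 14
 1  0 13 11
 3  5  4  2

After move 4 (D):
10 15  8  9
 7 12  6 14
 1  5 13 11
 3  0  4  2

Answer: 10 15  8  9
 7 12  6 14
 1  5 13 11
 3  0  4  2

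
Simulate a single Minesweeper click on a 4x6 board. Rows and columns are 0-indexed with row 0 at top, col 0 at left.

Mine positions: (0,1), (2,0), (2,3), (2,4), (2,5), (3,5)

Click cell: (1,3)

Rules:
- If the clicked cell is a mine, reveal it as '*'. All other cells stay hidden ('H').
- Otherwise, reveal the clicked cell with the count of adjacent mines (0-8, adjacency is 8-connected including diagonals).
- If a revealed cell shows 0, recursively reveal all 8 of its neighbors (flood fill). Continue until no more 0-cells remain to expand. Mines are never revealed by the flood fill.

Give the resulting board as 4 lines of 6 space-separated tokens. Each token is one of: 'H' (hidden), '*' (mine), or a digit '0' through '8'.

H H H H H H
H H H 2 H H
H H H H H H
H H H H H H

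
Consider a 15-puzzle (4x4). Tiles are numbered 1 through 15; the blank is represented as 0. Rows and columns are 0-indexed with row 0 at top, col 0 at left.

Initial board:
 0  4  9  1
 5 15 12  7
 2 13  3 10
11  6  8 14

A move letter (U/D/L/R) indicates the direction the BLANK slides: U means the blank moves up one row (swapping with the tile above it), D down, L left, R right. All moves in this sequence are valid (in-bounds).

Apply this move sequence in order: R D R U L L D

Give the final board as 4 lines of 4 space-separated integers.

After move 1 (R):
 4  0  9  1
 5 15 12  7
 2 13  3 10
11  6  8 14

After move 2 (D):
 4 15  9  1
 5  0 12  7
 2 13  3 10
11  6  8 14

After move 3 (R):
 4 15  9  1
 5 12  0  7
 2 13  3 10
11  6  8 14

After move 4 (U):
 4 15  0  1
 5 12  9  7
 2 13  3 10
11  6  8 14

After move 5 (L):
 4  0 15  1
 5 12  9  7
 2 13  3 10
11  6  8 14

After move 6 (L):
 0  4 15  1
 5 12  9  7
 2 13  3 10
11  6  8 14

After move 7 (D):
 5  4 15  1
 0 12  9  7
 2 13  3 10
11  6  8 14

Answer:  5  4 15  1
 0 12  9  7
 2 13  3 10
11  6  8 14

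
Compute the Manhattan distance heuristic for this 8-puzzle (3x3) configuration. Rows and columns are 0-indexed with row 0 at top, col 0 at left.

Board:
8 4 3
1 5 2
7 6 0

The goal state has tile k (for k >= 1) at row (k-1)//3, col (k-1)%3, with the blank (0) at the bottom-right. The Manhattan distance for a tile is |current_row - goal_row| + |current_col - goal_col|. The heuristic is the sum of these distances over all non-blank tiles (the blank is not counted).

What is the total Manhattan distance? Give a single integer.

Tile 8: at (0,0), goal (2,1), distance |0-2|+|0-1| = 3
Tile 4: at (0,1), goal (1,0), distance |0-1|+|1-0| = 2
Tile 3: at (0,2), goal (0,2), distance |0-0|+|2-2| = 0
Tile 1: at (1,0), goal (0,0), distance |1-0|+|0-0| = 1
Tile 5: at (1,1), goal (1,1), distance |1-1|+|1-1| = 0
Tile 2: at (1,2), goal (0,1), distance |1-0|+|2-1| = 2
Tile 7: at (2,0), goal (2,0), distance |2-2|+|0-0| = 0
Tile 6: at (2,1), goal (1,2), distance |2-1|+|1-2| = 2
Sum: 3 + 2 + 0 + 1 + 0 + 2 + 0 + 2 = 10

Answer: 10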